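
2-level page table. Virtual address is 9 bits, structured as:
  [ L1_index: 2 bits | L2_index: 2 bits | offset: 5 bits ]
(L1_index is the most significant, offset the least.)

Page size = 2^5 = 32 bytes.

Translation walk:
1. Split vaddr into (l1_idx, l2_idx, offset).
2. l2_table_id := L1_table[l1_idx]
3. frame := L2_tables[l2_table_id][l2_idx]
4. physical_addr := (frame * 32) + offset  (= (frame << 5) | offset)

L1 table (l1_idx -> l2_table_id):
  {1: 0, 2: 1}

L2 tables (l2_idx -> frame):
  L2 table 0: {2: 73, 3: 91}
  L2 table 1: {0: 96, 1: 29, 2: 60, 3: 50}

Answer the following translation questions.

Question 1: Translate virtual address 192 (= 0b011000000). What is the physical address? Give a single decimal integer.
vaddr = 192 = 0b011000000
Split: l1_idx=1, l2_idx=2, offset=0
L1[1] = 0
L2[0][2] = 73
paddr = 73 * 32 + 0 = 2336

Answer: 2336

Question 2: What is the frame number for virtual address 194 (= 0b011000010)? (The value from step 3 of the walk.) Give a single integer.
Answer: 73

Derivation:
vaddr = 194: l1_idx=1, l2_idx=2
L1[1] = 0; L2[0][2] = 73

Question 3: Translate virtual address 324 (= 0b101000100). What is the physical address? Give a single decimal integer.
Answer: 1924

Derivation:
vaddr = 324 = 0b101000100
Split: l1_idx=2, l2_idx=2, offset=4
L1[2] = 1
L2[1][2] = 60
paddr = 60 * 32 + 4 = 1924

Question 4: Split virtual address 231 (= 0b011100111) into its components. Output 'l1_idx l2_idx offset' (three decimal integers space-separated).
vaddr = 231 = 0b011100111
  top 2 bits -> l1_idx = 1
  next 2 bits -> l2_idx = 3
  bottom 5 bits -> offset = 7

Answer: 1 3 7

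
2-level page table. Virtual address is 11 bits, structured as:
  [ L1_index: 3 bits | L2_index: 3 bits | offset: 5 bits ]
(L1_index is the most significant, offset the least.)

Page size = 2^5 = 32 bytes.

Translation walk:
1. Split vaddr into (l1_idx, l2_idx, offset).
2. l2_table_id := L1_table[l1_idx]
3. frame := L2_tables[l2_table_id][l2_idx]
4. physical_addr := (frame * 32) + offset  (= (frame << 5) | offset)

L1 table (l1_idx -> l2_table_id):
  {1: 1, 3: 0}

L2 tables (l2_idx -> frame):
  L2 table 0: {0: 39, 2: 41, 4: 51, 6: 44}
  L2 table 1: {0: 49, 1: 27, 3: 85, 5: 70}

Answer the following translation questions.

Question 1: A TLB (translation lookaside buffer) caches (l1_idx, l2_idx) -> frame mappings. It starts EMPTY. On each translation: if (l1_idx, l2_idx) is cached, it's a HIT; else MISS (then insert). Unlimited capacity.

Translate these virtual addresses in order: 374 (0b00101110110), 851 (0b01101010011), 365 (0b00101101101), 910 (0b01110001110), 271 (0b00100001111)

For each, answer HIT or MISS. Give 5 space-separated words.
Answer: MISS MISS HIT MISS MISS

Derivation:
vaddr=374: (1,3) not in TLB -> MISS, insert
vaddr=851: (3,2) not in TLB -> MISS, insert
vaddr=365: (1,3) in TLB -> HIT
vaddr=910: (3,4) not in TLB -> MISS, insert
vaddr=271: (1,0) not in TLB -> MISS, insert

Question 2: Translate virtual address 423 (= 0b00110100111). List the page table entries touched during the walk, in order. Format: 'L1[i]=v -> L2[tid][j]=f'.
vaddr = 423 = 0b00110100111
Split: l1_idx=1, l2_idx=5, offset=7

Answer: L1[1]=1 -> L2[1][5]=70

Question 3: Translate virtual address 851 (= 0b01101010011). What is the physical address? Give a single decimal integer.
Answer: 1331

Derivation:
vaddr = 851 = 0b01101010011
Split: l1_idx=3, l2_idx=2, offset=19
L1[3] = 0
L2[0][2] = 41
paddr = 41 * 32 + 19 = 1331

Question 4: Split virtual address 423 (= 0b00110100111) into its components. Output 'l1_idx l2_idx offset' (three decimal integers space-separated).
vaddr = 423 = 0b00110100111
  top 3 bits -> l1_idx = 1
  next 3 bits -> l2_idx = 5
  bottom 5 bits -> offset = 7

Answer: 1 5 7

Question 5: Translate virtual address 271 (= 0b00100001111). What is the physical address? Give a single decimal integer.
Answer: 1583

Derivation:
vaddr = 271 = 0b00100001111
Split: l1_idx=1, l2_idx=0, offset=15
L1[1] = 1
L2[1][0] = 49
paddr = 49 * 32 + 15 = 1583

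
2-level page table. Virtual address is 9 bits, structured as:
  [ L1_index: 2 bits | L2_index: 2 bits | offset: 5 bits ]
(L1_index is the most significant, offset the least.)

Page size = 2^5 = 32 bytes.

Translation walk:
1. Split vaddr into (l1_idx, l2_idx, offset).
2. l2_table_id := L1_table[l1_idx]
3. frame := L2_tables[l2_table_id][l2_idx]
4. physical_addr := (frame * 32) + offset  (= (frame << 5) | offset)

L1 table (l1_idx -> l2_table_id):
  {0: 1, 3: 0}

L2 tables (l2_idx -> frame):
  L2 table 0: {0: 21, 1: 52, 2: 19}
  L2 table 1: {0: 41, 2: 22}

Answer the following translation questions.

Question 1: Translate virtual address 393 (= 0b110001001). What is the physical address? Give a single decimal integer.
vaddr = 393 = 0b110001001
Split: l1_idx=3, l2_idx=0, offset=9
L1[3] = 0
L2[0][0] = 21
paddr = 21 * 32 + 9 = 681

Answer: 681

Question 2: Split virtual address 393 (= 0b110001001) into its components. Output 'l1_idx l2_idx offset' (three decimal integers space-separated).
Answer: 3 0 9

Derivation:
vaddr = 393 = 0b110001001
  top 2 bits -> l1_idx = 3
  next 2 bits -> l2_idx = 0
  bottom 5 bits -> offset = 9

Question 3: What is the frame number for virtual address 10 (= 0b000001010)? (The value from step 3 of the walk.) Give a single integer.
vaddr = 10: l1_idx=0, l2_idx=0
L1[0] = 1; L2[1][0] = 41

Answer: 41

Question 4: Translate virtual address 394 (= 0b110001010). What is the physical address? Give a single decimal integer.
vaddr = 394 = 0b110001010
Split: l1_idx=3, l2_idx=0, offset=10
L1[3] = 0
L2[0][0] = 21
paddr = 21 * 32 + 10 = 682

Answer: 682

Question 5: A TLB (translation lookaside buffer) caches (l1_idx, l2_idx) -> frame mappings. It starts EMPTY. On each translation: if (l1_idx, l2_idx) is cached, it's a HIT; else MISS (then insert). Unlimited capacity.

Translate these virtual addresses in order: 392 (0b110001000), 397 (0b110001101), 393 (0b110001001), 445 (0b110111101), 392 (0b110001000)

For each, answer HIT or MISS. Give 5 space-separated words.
vaddr=392: (3,0) not in TLB -> MISS, insert
vaddr=397: (3,0) in TLB -> HIT
vaddr=393: (3,0) in TLB -> HIT
vaddr=445: (3,1) not in TLB -> MISS, insert
vaddr=392: (3,0) in TLB -> HIT

Answer: MISS HIT HIT MISS HIT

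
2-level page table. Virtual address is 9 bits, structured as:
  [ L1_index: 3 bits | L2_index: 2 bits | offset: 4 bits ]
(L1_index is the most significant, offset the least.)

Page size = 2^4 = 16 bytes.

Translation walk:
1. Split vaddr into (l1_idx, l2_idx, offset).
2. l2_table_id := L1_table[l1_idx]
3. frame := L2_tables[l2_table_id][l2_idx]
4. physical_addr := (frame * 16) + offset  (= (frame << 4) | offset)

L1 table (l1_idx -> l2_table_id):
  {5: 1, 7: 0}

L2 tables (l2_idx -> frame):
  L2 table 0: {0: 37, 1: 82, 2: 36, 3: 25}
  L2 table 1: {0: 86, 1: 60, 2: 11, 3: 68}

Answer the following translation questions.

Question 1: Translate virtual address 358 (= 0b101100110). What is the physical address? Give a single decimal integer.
Answer: 182

Derivation:
vaddr = 358 = 0b101100110
Split: l1_idx=5, l2_idx=2, offset=6
L1[5] = 1
L2[1][2] = 11
paddr = 11 * 16 + 6 = 182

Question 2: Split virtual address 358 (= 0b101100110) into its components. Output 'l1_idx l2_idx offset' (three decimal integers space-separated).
vaddr = 358 = 0b101100110
  top 3 bits -> l1_idx = 5
  next 2 bits -> l2_idx = 2
  bottom 4 bits -> offset = 6

Answer: 5 2 6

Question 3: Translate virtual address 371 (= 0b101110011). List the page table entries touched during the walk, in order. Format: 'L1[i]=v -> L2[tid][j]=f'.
Answer: L1[5]=1 -> L2[1][3]=68

Derivation:
vaddr = 371 = 0b101110011
Split: l1_idx=5, l2_idx=3, offset=3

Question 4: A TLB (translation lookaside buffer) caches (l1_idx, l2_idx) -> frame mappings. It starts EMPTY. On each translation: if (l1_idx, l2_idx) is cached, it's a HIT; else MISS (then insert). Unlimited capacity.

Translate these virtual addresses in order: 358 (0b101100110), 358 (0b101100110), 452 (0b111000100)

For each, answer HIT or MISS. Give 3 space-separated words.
vaddr=358: (5,2) not in TLB -> MISS, insert
vaddr=358: (5,2) in TLB -> HIT
vaddr=452: (7,0) not in TLB -> MISS, insert

Answer: MISS HIT MISS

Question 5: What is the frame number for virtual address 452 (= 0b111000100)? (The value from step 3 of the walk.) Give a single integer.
vaddr = 452: l1_idx=7, l2_idx=0
L1[7] = 0; L2[0][0] = 37

Answer: 37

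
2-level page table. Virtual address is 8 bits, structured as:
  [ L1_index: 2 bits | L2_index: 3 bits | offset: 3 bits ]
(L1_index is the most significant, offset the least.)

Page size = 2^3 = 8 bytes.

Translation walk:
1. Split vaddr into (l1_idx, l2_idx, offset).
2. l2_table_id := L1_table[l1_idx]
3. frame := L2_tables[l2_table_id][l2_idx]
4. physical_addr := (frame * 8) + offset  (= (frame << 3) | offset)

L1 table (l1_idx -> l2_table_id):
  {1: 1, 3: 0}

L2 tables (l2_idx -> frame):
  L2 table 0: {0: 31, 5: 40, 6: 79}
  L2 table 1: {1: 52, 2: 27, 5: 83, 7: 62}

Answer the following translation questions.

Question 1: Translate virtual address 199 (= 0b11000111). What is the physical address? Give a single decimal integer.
Answer: 255

Derivation:
vaddr = 199 = 0b11000111
Split: l1_idx=3, l2_idx=0, offset=7
L1[3] = 0
L2[0][0] = 31
paddr = 31 * 8 + 7 = 255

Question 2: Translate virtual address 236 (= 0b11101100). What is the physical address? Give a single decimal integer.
vaddr = 236 = 0b11101100
Split: l1_idx=3, l2_idx=5, offset=4
L1[3] = 0
L2[0][5] = 40
paddr = 40 * 8 + 4 = 324

Answer: 324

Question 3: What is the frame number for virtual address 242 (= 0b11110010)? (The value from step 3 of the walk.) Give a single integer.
Answer: 79

Derivation:
vaddr = 242: l1_idx=3, l2_idx=6
L1[3] = 0; L2[0][6] = 79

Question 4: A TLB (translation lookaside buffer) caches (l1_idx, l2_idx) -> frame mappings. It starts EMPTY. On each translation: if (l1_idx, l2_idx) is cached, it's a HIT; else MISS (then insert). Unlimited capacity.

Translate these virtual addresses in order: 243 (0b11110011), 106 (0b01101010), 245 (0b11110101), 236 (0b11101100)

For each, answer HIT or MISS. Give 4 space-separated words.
vaddr=243: (3,6) not in TLB -> MISS, insert
vaddr=106: (1,5) not in TLB -> MISS, insert
vaddr=245: (3,6) in TLB -> HIT
vaddr=236: (3,5) not in TLB -> MISS, insert

Answer: MISS MISS HIT MISS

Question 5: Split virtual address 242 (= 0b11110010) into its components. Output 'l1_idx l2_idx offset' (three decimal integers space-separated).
Answer: 3 6 2

Derivation:
vaddr = 242 = 0b11110010
  top 2 bits -> l1_idx = 3
  next 3 bits -> l2_idx = 6
  bottom 3 bits -> offset = 2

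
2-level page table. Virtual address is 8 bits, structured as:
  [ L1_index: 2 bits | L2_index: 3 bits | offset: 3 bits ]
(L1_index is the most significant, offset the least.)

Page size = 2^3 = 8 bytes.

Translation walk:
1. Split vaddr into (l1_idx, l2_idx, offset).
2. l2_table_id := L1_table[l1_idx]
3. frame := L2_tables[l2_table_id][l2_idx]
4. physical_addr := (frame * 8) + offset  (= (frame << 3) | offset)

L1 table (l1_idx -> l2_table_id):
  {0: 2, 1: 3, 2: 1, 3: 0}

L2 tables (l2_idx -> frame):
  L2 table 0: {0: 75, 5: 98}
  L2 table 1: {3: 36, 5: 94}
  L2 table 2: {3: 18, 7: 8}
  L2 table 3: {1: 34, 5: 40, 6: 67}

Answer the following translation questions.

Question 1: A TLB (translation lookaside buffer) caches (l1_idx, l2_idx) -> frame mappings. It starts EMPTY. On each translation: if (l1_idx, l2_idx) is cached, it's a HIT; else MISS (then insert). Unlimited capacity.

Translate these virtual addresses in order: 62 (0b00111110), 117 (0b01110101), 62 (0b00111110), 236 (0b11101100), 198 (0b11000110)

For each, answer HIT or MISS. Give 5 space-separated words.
Answer: MISS MISS HIT MISS MISS

Derivation:
vaddr=62: (0,7) not in TLB -> MISS, insert
vaddr=117: (1,6) not in TLB -> MISS, insert
vaddr=62: (0,7) in TLB -> HIT
vaddr=236: (3,5) not in TLB -> MISS, insert
vaddr=198: (3,0) not in TLB -> MISS, insert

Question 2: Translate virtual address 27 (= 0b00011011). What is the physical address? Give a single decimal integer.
vaddr = 27 = 0b00011011
Split: l1_idx=0, l2_idx=3, offset=3
L1[0] = 2
L2[2][3] = 18
paddr = 18 * 8 + 3 = 147

Answer: 147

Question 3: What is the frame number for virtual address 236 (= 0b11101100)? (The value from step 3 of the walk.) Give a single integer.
Answer: 98

Derivation:
vaddr = 236: l1_idx=3, l2_idx=5
L1[3] = 0; L2[0][5] = 98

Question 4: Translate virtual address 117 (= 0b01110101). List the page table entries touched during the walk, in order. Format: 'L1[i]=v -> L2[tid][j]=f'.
vaddr = 117 = 0b01110101
Split: l1_idx=1, l2_idx=6, offset=5

Answer: L1[1]=3 -> L2[3][6]=67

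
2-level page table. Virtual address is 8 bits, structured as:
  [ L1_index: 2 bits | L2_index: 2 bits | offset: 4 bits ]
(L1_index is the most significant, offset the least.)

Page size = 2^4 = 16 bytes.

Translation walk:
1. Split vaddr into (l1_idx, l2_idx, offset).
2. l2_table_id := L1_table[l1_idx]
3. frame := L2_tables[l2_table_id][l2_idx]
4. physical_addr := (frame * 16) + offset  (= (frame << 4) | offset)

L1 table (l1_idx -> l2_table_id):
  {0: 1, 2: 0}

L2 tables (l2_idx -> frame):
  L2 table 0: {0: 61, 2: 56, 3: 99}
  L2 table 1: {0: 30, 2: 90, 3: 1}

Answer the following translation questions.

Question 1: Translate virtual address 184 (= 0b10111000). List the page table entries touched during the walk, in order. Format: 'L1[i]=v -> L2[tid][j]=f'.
Answer: L1[2]=0 -> L2[0][3]=99

Derivation:
vaddr = 184 = 0b10111000
Split: l1_idx=2, l2_idx=3, offset=8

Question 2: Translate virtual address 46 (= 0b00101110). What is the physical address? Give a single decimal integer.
vaddr = 46 = 0b00101110
Split: l1_idx=0, l2_idx=2, offset=14
L1[0] = 1
L2[1][2] = 90
paddr = 90 * 16 + 14 = 1454

Answer: 1454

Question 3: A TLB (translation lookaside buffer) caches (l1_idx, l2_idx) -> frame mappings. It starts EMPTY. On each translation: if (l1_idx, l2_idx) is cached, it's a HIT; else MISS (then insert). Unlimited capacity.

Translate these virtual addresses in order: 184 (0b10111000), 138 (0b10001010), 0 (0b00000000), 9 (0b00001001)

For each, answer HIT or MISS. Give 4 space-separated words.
vaddr=184: (2,3) not in TLB -> MISS, insert
vaddr=138: (2,0) not in TLB -> MISS, insert
vaddr=0: (0,0) not in TLB -> MISS, insert
vaddr=9: (0,0) in TLB -> HIT

Answer: MISS MISS MISS HIT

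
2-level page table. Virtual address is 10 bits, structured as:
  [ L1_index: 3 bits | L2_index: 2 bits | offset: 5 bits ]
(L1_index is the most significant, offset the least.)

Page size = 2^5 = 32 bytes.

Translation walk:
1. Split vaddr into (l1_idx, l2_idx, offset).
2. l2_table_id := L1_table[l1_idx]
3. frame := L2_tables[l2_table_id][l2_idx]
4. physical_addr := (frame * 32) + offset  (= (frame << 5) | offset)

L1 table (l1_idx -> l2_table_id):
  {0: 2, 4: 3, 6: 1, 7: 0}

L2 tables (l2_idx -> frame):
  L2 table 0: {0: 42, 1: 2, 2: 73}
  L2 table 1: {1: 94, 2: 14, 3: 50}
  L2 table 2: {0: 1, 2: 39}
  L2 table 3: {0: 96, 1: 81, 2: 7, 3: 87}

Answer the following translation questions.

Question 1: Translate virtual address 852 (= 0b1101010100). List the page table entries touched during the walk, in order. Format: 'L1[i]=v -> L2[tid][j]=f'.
vaddr = 852 = 0b1101010100
Split: l1_idx=6, l2_idx=2, offset=20

Answer: L1[6]=1 -> L2[1][2]=14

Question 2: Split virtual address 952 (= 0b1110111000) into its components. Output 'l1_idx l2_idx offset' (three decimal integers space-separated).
vaddr = 952 = 0b1110111000
  top 3 bits -> l1_idx = 7
  next 2 bits -> l2_idx = 1
  bottom 5 bits -> offset = 24

Answer: 7 1 24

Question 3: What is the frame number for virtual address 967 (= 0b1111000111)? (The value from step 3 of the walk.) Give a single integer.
Answer: 73

Derivation:
vaddr = 967: l1_idx=7, l2_idx=2
L1[7] = 0; L2[0][2] = 73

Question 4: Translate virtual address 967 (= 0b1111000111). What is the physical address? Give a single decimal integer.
Answer: 2343

Derivation:
vaddr = 967 = 0b1111000111
Split: l1_idx=7, l2_idx=2, offset=7
L1[7] = 0
L2[0][2] = 73
paddr = 73 * 32 + 7 = 2343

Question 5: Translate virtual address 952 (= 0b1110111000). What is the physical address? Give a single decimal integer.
Answer: 88

Derivation:
vaddr = 952 = 0b1110111000
Split: l1_idx=7, l2_idx=1, offset=24
L1[7] = 0
L2[0][1] = 2
paddr = 2 * 32 + 24 = 88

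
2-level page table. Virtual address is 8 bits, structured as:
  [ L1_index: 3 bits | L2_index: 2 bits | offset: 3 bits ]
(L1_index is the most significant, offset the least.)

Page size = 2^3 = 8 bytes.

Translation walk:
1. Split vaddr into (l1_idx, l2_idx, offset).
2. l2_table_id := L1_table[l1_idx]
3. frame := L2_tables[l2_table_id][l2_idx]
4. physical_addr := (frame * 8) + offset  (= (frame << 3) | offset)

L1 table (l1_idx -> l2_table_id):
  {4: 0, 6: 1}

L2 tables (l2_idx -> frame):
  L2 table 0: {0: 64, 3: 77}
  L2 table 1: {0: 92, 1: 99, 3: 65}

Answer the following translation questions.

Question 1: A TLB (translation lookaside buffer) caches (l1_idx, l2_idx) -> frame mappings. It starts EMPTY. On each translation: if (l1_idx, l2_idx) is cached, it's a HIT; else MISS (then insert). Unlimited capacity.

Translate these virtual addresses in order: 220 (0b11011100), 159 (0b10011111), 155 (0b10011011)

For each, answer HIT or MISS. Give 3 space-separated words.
Answer: MISS MISS HIT

Derivation:
vaddr=220: (6,3) not in TLB -> MISS, insert
vaddr=159: (4,3) not in TLB -> MISS, insert
vaddr=155: (4,3) in TLB -> HIT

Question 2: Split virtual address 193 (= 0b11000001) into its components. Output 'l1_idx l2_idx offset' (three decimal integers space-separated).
vaddr = 193 = 0b11000001
  top 3 bits -> l1_idx = 6
  next 2 bits -> l2_idx = 0
  bottom 3 bits -> offset = 1

Answer: 6 0 1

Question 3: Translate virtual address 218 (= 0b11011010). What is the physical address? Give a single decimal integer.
vaddr = 218 = 0b11011010
Split: l1_idx=6, l2_idx=3, offset=2
L1[6] = 1
L2[1][3] = 65
paddr = 65 * 8 + 2 = 522

Answer: 522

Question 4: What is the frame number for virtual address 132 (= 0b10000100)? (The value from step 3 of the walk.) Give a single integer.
vaddr = 132: l1_idx=4, l2_idx=0
L1[4] = 0; L2[0][0] = 64

Answer: 64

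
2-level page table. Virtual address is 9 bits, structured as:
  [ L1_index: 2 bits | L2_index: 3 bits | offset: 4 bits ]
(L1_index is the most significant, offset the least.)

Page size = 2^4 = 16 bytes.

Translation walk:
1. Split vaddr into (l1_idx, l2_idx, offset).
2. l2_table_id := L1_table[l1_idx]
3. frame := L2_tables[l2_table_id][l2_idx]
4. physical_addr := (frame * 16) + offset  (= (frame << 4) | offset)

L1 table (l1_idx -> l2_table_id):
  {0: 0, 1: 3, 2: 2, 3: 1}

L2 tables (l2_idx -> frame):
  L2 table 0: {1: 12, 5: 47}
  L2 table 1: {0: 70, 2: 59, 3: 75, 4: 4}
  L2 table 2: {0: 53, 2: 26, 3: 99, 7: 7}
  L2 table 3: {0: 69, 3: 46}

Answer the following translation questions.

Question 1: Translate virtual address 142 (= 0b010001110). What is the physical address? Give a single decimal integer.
Answer: 1118

Derivation:
vaddr = 142 = 0b010001110
Split: l1_idx=1, l2_idx=0, offset=14
L1[1] = 3
L2[3][0] = 69
paddr = 69 * 16 + 14 = 1118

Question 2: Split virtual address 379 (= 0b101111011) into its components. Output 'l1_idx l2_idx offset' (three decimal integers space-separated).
Answer: 2 7 11

Derivation:
vaddr = 379 = 0b101111011
  top 2 bits -> l1_idx = 2
  next 3 bits -> l2_idx = 7
  bottom 4 bits -> offset = 11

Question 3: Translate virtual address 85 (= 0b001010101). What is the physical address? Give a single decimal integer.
Answer: 757

Derivation:
vaddr = 85 = 0b001010101
Split: l1_idx=0, l2_idx=5, offset=5
L1[0] = 0
L2[0][5] = 47
paddr = 47 * 16 + 5 = 757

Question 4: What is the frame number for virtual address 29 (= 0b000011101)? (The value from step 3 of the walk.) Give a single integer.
vaddr = 29: l1_idx=0, l2_idx=1
L1[0] = 0; L2[0][1] = 12

Answer: 12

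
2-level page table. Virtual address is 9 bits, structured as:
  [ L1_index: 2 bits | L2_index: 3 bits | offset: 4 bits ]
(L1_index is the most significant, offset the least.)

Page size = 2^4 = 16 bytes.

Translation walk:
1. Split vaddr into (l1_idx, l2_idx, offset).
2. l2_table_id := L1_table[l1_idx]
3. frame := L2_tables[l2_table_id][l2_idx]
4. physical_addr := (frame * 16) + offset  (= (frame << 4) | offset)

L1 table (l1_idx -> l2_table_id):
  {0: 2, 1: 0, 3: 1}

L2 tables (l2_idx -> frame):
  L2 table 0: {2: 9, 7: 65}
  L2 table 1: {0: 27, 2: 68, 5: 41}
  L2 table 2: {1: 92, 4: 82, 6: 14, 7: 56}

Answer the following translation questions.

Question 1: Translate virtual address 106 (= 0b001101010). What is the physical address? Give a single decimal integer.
vaddr = 106 = 0b001101010
Split: l1_idx=0, l2_idx=6, offset=10
L1[0] = 2
L2[2][6] = 14
paddr = 14 * 16 + 10 = 234

Answer: 234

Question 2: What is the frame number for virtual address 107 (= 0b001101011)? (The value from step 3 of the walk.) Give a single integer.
vaddr = 107: l1_idx=0, l2_idx=6
L1[0] = 2; L2[2][6] = 14

Answer: 14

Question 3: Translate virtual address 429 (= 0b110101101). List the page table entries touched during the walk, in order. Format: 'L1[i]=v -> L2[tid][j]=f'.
vaddr = 429 = 0b110101101
Split: l1_idx=3, l2_idx=2, offset=13

Answer: L1[3]=1 -> L2[1][2]=68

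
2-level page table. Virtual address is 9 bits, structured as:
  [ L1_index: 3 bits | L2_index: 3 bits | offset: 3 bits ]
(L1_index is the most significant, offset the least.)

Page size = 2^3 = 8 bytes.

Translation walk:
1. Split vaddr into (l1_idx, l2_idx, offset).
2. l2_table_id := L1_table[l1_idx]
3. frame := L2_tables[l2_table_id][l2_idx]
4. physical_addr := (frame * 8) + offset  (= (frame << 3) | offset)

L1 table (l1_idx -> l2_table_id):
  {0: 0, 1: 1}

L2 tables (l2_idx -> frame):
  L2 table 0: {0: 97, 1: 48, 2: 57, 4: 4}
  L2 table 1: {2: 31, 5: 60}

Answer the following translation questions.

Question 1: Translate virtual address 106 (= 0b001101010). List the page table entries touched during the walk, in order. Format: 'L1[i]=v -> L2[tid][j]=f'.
vaddr = 106 = 0b001101010
Split: l1_idx=1, l2_idx=5, offset=2

Answer: L1[1]=1 -> L2[1][5]=60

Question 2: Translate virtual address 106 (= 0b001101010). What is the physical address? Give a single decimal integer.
vaddr = 106 = 0b001101010
Split: l1_idx=1, l2_idx=5, offset=2
L1[1] = 1
L2[1][5] = 60
paddr = 60 * 8 + 2 = 482

Answer: 482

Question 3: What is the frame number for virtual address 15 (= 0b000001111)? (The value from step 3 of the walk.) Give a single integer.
Answer: 48

Derivation:
vaddr = 15: l1_idx=0, l2_idx=1
L1[0] = 0; L2[0][1] = 48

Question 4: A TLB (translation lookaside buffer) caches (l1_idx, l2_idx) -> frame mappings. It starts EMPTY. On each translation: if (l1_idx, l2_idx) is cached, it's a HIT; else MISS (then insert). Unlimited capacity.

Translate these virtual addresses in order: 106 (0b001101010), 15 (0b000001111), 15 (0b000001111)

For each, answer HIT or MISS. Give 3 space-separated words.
vaddr=106: (1,5) not in TLB -> MISS, insert
vaddr=15: (0,1) not in TLB -> MISS, insert
vaddr=15: (0,1) in TLB -> HIT

Answer: MISS MISS HIT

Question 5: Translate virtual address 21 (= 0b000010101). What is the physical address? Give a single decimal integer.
vaddr = 21 = 0b000010101
Split: l1_idx=0, l2_idx=2, offset=5
L1[0] = 0
L2[0][2] = 57
paddr = 57 * 8 + 5 = 461

Answer: 461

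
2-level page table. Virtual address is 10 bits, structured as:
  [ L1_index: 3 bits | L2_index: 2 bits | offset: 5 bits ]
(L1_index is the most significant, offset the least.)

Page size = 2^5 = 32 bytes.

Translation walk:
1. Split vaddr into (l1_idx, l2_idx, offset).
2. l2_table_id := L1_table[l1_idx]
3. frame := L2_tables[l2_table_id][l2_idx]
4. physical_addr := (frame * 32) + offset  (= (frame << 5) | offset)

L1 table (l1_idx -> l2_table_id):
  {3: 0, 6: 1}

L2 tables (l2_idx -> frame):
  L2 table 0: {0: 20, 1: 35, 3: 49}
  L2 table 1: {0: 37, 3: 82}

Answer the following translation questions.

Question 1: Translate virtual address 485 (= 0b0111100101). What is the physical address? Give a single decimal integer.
vaddr = 485 = 0b0111100101
Split: l1_idx=3, l2_idx=3, offset=5
L1[3] = 0
L2[0][3] = 49
paddr = 49 * 32 + 5 = 1573

Answer: 1573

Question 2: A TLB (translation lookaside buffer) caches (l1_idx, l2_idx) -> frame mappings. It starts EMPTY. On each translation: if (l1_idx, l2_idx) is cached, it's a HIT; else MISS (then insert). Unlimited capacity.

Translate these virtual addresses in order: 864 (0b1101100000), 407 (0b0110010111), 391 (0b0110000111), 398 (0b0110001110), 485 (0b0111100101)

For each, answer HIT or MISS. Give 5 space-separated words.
vaddr=864: (6,3) not in TLB -> MISS, insert
vaddr=407: (3,0) not in TLB -> MISS, insert
vaddr=391: (3,0) in TLB -> HIT
vaddr=398: (3,0) in TLB -> HIT
vaddr=485: (3,3) not in TLB -> MISS, insert

Answer: MISS MISS HIT HIT MISS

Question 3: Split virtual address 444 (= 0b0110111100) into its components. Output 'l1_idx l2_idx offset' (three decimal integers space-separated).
Answer: 3 1 28

Derivation:
vaddr = 444 = 0b0110111100
  top 3 bits -> l1_idx = 3
  next 2 bits -> l2_idx = 1
  bottom 5 bits -> offset = 28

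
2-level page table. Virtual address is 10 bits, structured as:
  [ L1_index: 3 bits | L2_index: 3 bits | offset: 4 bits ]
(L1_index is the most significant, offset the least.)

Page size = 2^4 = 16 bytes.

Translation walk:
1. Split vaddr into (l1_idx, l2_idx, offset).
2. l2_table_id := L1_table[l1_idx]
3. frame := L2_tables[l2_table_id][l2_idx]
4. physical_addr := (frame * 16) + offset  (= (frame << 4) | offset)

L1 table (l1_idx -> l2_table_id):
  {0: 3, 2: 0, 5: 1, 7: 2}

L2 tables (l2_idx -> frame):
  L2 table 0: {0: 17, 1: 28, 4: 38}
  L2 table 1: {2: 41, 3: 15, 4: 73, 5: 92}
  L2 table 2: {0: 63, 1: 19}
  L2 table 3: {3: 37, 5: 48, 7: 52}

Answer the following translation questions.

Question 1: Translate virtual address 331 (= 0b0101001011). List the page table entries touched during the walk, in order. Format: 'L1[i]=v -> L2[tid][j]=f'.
vaddr = 331 = 0b0101001011
Split: l1_idx=2, l2_idx=4, offset=11

Answer: L1[2]=0 -> L2[0][4]=38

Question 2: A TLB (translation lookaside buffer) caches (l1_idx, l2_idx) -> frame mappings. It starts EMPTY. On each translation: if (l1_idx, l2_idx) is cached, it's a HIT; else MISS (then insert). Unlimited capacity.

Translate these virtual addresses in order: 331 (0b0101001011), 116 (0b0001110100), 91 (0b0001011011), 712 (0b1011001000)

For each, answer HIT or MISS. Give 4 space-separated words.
Answer: MISS MISS MISS MISS

Derivation:
vaddr=331: (2,4) not in TLB -> MISS, insert
vaddr=116: (0,7) not in TLB -> MISS, insert
vaddr=91: (0,5) not in TLB -> MISS, insert
vaddr=712: (5,4) not in TLB -> MISS, insert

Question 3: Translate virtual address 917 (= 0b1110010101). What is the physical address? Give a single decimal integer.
vaddr = 917 = 0b1110010101
Split: l1_idx=7, l2_idx=1, offset=5
L1[7] = 2
L2[2][1] = 19
paddr = 19 * 16 + 5 = 309

Answer: 309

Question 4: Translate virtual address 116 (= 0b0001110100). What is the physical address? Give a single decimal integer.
Answer: 836

Derivation:
vaddr = 116 = 0b0001110100
Split: l1_idx=0, l2_idx=7, offset=4
L1[0] = 3
L2[3][7] = 52
paddr = 52 * 16 + 4 = 836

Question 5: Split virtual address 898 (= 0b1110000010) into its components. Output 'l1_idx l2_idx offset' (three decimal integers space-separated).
vaddr = 898 = 0b1110000010
  top 3 bits -> l1_idx = 7
  next 3 bits -> l2_idx = 0
  bottom 4 bits -> offset = 2

Answer: 7 0 2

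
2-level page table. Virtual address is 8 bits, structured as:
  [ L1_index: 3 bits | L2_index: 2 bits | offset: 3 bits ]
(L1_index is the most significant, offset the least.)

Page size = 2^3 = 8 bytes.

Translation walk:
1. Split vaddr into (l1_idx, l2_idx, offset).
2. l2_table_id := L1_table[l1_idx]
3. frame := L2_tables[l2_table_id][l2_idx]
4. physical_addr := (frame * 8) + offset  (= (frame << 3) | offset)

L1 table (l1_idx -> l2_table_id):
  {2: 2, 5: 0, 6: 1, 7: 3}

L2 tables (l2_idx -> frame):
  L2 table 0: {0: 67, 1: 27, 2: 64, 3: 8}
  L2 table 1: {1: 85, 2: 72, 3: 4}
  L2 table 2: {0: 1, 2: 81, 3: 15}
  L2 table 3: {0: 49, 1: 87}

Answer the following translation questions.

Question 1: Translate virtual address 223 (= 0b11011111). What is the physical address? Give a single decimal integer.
Answer: 39

Derivation:
vaddr = 223 = 0b11011111
Split: l1_idx=6, l2_idx=3, offset=7
L1[6] = 1
L2[1][3] = 4
paddr = 4 * 8 + 7 = 39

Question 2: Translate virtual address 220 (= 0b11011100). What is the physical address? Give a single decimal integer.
vaddr = 220 = 0b11011100
Split: l1_idx=6, l2_idx=3, offset=4
L1[6] = 1
L2[1][3] = 4
paddr = 4 * 8 + 4 = 36

Answer: 36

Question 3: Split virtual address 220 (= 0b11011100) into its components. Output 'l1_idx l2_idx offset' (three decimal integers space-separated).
vaddr = 220 = 0b11011100
  top 3 bits -> l1_idx = 6
  next 2 bits -> l2_idx = 3
  bottom 3 bits -> offset = 4

Answer: 6 3 4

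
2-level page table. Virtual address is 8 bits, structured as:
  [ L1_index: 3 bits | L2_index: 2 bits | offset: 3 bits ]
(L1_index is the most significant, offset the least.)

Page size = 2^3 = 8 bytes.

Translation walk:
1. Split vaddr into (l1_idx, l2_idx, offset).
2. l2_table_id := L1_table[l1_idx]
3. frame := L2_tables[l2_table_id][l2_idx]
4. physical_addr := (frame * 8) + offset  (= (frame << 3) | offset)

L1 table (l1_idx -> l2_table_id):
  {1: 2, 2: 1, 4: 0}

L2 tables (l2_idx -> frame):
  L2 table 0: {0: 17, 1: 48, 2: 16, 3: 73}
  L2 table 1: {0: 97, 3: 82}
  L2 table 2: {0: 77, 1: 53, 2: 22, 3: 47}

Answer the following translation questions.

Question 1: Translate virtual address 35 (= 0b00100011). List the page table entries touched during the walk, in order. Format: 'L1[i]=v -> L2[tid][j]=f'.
Answer: L1[1]=2 -> L2[2][0]=77

Derivation:
vaddr = 35 = 0b00100011
Split: l1_idx=1, l2_idx=0, offset=3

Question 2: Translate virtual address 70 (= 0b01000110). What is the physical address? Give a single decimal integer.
Answer: 782

Derivation:
vaddr = 70 = 0b01000110
Split: l1_idx=2, l2_idx=0, offset=6
L1[2] = 1
L2[1][0] = 97
paddr = 97 * 8 + 6 = 782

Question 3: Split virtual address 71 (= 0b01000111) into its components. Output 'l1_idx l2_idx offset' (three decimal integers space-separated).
Answer: 2 0 7

Derivation:
vaddr = 71 = 0b01000111
  top 3 bits -> l1_idx = 2
  next 2 bits -> l2_idx = 0
  bottom 3 bits -> offset = 7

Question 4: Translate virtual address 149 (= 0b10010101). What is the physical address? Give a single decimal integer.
Answer: 133

Derivation:
vaddr = 149 = 0b10010101
Split: l1_idx=4, l2_idx=2, offset=5
L1[4] = 0
L2[0][2] = 16
paddr = 16 * 8 + 5 = 133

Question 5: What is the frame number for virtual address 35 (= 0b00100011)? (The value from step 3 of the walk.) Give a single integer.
Answer: 77

Derivation:
vaddr = 35: l1_idx=1, l2_idx=0
L1[1] = 2; L2[2][0] = 77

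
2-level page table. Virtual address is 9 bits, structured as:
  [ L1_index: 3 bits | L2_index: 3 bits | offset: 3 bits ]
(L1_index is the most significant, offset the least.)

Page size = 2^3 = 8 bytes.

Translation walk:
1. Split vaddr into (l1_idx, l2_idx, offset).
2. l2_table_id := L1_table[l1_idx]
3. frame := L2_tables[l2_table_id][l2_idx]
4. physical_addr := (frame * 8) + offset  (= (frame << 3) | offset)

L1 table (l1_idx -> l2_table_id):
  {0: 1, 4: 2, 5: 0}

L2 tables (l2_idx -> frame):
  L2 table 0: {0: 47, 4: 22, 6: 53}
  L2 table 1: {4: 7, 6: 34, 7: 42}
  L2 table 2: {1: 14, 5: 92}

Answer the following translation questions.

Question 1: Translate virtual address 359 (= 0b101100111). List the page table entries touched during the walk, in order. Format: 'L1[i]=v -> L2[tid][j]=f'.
Answer: L1[5]=0 -> L2[0][4]=22

Derivation:
vaddr = 359 = 0b101100111
Split: l1_idx=5, l2_idx=4, offset=7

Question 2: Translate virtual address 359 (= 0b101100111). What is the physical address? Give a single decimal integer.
Answer: 183

Derivation:
vaddr = 359 = 0b101100111
Split: l1_idx=5, l2_idx=4, offset=7
L1[5] = 0
L2[0][4] = 22
paddr = 22 * 8 + 7 = 183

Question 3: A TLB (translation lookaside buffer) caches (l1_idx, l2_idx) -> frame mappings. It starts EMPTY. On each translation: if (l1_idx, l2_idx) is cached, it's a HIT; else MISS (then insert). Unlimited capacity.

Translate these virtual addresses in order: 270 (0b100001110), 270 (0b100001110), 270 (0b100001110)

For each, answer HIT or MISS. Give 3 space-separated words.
Answer: MISS HIT HIT

Derivation:
vaddr=270: (4,1) not in TLB -> MISS, insert
vaddr=270: (4,1) in TLB -> HIT
vaddr=270: (4,1) in TLB -> HIT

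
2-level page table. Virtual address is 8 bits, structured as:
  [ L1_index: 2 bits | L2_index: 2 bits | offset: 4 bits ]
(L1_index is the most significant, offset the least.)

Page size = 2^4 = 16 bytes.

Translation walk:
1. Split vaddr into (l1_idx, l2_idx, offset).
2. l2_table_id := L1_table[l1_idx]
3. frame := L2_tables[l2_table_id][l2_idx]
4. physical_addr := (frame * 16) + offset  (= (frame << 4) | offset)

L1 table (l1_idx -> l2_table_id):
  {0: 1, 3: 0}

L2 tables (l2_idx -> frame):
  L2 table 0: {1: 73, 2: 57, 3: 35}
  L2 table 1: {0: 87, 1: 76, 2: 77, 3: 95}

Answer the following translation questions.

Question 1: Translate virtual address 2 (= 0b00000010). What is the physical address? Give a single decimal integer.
Answer: 1394

Derivation:
vaddr = 2 = 0b00000010
Split: l1_idx=0, l2_idx=0, offset=2
L1[0] = 1
L2[1][0] = 87
paddr = 87 * 16 + 2 = 1394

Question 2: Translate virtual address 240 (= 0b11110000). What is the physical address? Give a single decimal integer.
vaddr = 240 = 0b11110000
Split: l1_idx=3, l2_idx=3, offset=0
L1[3] = 0
L2[0][3] = 35
paddr = 35 * 16 + 0 = 560

Answer: 560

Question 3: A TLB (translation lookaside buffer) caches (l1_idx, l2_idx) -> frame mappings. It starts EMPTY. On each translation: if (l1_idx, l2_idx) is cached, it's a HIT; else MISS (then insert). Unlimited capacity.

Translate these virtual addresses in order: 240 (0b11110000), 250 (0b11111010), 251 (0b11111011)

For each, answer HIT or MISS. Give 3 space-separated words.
vaddr=240: (3,3) not in TLB -> MISS, insert
vaddr=250: (3,3) in TLB -> HIT
vaddr=251: (3,3) in TLB -> HIT

Answer: MISS HIT HIT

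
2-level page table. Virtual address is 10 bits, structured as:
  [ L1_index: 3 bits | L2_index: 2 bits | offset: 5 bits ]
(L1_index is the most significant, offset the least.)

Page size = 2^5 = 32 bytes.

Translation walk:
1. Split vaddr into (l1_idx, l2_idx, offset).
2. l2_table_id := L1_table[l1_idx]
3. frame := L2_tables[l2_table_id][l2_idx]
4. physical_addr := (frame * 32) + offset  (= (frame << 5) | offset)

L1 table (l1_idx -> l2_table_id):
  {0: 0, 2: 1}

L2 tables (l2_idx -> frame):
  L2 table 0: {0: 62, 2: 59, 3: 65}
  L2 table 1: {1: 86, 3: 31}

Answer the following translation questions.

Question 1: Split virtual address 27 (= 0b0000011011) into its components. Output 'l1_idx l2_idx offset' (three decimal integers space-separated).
vaddr = 27 = 0b0000011011
  top 3 bits -> l1_idx = 0
  next 2 bits -> l2_idx = 0
  bottom 5 bits -> offset = 27

Answer: 0 0 27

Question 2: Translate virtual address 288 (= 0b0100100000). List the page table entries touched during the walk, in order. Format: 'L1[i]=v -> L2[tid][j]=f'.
Answer: L1[2]=1 -> L2[1][1]=86

Derivation:
vaddr = 288 = 0b0100100000
Split: l1_idx=2, l2_idx=1, offset=0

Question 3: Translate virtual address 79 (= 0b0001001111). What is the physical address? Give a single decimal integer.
vaddr = 79 = 0b0001001111
Split: l1_idx=0, l2_idx=2, offset=15
L1[0] = 0
L2[0][2] = 59
paddr = 59 * 32 + 15 = 1903

Answer: 1903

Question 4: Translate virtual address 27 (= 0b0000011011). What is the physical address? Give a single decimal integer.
Answer: 2011

Derivation:
vaddr = 27 = 0b0000011011
Split: l1_idx=0, l2_idx=0, offset=27
L1[0] = 0
L2[0][0] = 62
paddr = 62 * 32 + 27 = 2011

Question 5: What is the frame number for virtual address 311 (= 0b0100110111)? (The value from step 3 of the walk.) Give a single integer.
vaddr = 311: l1_idx=2, l2_idx=1
L1[2] = 1; L2[1][1] = 86

Answer: 86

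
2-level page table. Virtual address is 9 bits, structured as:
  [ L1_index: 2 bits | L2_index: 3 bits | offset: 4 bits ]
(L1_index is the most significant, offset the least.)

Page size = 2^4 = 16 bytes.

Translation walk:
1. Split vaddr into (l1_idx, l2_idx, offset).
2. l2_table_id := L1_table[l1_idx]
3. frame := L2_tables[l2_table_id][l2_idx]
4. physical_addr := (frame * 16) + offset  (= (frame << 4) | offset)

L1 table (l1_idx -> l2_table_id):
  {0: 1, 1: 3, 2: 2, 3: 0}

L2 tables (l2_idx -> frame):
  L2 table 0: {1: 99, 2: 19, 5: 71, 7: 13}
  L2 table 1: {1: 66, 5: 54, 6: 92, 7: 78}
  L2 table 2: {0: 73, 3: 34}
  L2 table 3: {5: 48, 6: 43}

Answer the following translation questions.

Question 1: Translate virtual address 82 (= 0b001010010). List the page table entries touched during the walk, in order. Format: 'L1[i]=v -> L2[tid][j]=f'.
Answer: L1[0]=1 -> L2[1][5]=54

Derivation:
vaddr = 82 = 0b001010010
Split: l1_idx=0, l2_idx=5, offset=2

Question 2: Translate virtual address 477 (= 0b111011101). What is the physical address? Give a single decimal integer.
vaddr = 477 = 0b111011101
Split: l1_idx=3, l2_idx=5, offset=13
L1[3] = 0
L2[0][5] = 71
paddr = 71 * 16 + 13 = 1149

Answer: 1149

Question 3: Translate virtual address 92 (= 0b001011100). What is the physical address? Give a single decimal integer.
vaddr = 92 = 0b001011100
Split: l1_idx=0, l2_idx=5, offset=12
L1[0] = 1
L2[1][5] = 54
paddr = 54 * 16 + 12 = 876

Answer: 876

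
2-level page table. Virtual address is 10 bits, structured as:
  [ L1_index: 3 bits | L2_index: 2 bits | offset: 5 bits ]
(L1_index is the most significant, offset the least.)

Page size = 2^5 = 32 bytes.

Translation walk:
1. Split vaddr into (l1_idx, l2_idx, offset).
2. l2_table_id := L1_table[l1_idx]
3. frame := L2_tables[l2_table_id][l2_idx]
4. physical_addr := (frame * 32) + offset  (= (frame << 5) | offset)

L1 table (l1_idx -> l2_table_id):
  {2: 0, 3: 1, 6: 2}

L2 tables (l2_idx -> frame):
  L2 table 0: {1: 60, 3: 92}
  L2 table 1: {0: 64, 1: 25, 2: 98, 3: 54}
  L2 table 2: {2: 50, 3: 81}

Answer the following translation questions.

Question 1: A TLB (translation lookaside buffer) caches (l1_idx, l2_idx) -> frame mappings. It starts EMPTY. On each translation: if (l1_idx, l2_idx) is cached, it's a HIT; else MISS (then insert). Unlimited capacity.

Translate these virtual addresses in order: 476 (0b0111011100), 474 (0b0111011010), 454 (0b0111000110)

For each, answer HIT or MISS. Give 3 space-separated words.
Answer: MISS HIT HIT

Derivation:
vaddr=476: (3,2) not in TLB -> MISS, insert
vaddr=474: (3,2) in TLB -> HIT
vaddr=454: (3,2) in TLB -> HIT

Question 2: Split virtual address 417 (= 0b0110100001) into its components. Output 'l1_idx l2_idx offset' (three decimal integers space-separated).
vaddr = 417 = 0b0110100001
  top 3 bits -> l1_idx = 3
  next 2 bits -> l2_idx = 1
  bottom 5 bits -> offset = 1

Answer: 3 1 1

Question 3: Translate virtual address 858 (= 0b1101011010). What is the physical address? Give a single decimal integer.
vaddr = 858 = 0b1101011010
Split: l1_idx=6, l2_idx=2, offset=26
L1[6] = 2
L2[2][2] = 50
paddr = 50 * 32 + 26 = 1626

Answer: 1626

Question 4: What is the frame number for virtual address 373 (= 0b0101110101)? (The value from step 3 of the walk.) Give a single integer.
Answer: 92

Derivation:
vaddr = 373: l1_idx=2, l2_idx=3
L1[2] = 0; L2[0][3] = 92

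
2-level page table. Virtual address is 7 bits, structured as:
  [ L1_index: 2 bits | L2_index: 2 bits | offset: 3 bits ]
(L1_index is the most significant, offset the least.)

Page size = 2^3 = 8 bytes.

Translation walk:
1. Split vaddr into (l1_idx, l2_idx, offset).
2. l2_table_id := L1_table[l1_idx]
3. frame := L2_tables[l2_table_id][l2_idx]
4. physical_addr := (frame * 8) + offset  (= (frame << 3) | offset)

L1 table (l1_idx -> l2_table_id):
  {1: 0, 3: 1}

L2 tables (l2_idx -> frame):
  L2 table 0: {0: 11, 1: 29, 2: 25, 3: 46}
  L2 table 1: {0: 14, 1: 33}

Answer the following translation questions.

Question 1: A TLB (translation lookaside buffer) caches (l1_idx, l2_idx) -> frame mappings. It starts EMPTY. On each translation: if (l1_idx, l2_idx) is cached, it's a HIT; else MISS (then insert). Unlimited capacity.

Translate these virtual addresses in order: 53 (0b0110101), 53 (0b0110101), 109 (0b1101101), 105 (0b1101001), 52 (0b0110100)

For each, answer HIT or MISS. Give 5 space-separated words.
Answer: MISS HIT MISS HIT HIT

Derivation:
vaddr=53: (1,2) not in TLB -> MISS, insert
vaddr=53: (1,2) in TLB -> HIT
vaddr=109: (3,1) not in TLB -> MISS, insert
vaddr=105: (3,1) in TLB -> HIT
vaddr=52: (1,2) in TLB -> HIT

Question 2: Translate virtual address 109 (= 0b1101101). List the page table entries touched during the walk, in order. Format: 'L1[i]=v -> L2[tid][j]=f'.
vaddr = 109 = 0b1101101
Split: l1_idx=3, l2_idx=1, offset=5

Answer: L1[3]=1 -> L2[1][1]=33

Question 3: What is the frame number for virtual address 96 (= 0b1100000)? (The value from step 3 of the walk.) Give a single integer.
vaddr = 96: l1_idx=3, l2_idx=0
L1[3] = 1; L2[1][0] = 14

Answer: 14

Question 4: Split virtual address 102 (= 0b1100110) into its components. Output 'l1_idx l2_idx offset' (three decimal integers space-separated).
vaddr = 102 = 0b1100110
  top 2 bits -> l1_idx = 3
  next 2 bits -> l2_idx = 0
  bottom 3 bits -> offset = 6

Answer: 3 0 6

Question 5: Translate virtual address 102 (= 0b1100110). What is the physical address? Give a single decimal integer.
vaddr = 102 = 0b1100110
Split: l1_idx=3, l2_idx=0, offset=6
L1[3] = 1
L2[1][0] = 14
paddr = 14 * 8 + 6 = 118

Answer: 118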